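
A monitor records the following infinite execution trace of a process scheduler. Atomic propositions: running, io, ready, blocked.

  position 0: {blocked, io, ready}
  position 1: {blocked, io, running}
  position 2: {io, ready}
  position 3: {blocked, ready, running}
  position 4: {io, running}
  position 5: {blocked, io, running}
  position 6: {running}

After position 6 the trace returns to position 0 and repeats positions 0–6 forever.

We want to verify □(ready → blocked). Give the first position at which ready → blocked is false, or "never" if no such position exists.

2

Check ready → blocked at each position in order: 0 ✓, 1 ✓.
At position 2 the labels are {io, ready}, so ready → blocked is false there. This is the first violation.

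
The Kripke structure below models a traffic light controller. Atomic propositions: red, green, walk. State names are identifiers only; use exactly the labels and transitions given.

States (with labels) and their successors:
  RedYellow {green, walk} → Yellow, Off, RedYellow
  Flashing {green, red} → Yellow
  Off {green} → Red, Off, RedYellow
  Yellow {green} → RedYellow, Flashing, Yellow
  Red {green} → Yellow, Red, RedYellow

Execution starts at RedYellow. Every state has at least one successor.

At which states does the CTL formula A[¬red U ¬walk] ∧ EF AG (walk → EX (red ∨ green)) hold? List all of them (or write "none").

States satisfying ¬red: {RedYellow, Off, Yellow, Red}.
States satisfying ¬walk: {Flashing, Off, Yellow, Red}.
States satisfying A[¬red U ¬walk]: {Flashing, Off, Yellow, Red}.
States satisfying AG (walk → EX (red ∨ green)): {RedYellow, Flashing, Off, Yellow, Red}.
States satisfying EF AG (walk → EX (red ∨ green)): {RedYellow, Flashing, Off, Yellow, Red}.
States satisfying A[¬red U ¬walk] ∧ EF AG (walk → EX (red ∨ green)): {Flashing, Off, Yellow, Red}.

{Flashing, Off, Yellow, Red}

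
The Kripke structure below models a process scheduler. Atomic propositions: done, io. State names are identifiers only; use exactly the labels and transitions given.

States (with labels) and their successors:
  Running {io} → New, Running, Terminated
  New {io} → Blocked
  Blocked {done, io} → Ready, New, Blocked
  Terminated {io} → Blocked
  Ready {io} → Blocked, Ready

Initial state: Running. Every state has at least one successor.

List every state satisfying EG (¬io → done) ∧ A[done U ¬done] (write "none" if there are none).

States satisfying ¬io → done: {Running, New, Blocked, Terminated, Ready}.
States satisfying EG (¬io → done): {Running, New, Blocked, Terminated, Ready}.
States satisfying done: {Blocked}.
States satisfying ¬done: {Running, New, Terminated, Ready}.
States satisfying A[done U ¬done]: {Running, New, Terminated, Ready}.
States satisfying EG (¬io → done) ∧ A[done U ¬done]: {Running, New, Terminated, Ready}.

{Running, New, Terminated, Ready}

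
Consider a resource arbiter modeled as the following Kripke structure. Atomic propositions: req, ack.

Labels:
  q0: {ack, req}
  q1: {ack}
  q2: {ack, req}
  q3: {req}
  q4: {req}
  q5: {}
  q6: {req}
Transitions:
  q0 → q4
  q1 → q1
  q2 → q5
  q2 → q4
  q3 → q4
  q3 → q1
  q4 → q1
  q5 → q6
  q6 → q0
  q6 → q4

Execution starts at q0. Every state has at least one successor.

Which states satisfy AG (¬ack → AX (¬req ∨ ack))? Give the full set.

States satisfying ¬ack → AX (¬req ∨ ack): {q0, q1, q2, q4}.
States satisfying AG (¬ack → AX (¬req ∨ ack)): {q0, q1, q4}.

{q0, q1, q4}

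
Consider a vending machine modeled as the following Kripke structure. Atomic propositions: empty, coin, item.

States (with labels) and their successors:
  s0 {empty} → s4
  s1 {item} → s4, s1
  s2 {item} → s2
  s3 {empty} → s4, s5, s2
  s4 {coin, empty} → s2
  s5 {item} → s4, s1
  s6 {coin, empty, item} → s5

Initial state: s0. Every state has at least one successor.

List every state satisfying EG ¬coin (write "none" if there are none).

{s1, s2, s3, s5}

States satisfying ¬coin: {s0, s1, s2, s3, s5}.
States satisfying EG ¬coin: {s1, s2, s3, s5}.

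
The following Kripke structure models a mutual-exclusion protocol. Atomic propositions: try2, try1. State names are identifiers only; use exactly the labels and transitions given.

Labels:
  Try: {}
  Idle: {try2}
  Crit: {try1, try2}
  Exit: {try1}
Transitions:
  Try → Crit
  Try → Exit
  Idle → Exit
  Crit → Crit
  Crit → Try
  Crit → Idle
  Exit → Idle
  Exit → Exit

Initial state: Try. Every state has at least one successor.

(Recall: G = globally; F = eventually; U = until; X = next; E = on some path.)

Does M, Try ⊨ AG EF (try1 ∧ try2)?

Violated

States satisfying EF (try1 ∧ try2): {Try, Crit}.
States satisfying AG EF (try1 ∧ try2): ∅.
Exit is reachable from Try and violates EF (try1 ∧ try2), so AG fails at Try.
Try ∉ Sat(AG EF (try1 ∧ try2)).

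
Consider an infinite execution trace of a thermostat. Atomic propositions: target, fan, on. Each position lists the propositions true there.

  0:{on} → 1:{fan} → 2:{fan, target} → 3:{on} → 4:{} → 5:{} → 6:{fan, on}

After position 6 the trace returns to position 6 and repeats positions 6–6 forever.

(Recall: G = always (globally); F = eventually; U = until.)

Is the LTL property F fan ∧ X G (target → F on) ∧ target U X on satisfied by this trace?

No

Walking from position 0: at position 0, X on has not yet held and target fails, so target U X on is false.
At position 0: F fan ∧ X G (target → F on) is true; target U X on is false; so F fan ∧ X G (target → F on) ∧ target U X on is false.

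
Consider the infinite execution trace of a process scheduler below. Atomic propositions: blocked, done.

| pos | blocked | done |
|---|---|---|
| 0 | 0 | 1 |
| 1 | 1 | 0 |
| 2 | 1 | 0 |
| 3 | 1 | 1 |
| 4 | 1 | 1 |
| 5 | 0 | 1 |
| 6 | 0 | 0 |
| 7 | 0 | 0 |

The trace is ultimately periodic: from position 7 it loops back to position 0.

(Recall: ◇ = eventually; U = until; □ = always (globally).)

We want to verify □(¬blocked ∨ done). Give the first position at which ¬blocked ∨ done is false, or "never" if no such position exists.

Check ¬blocked ∨ done at each position in order: 0 ✓.
At position 1 the labels are {blocked}, so ¬blocked ∨ done is false there. This is the first violation.

1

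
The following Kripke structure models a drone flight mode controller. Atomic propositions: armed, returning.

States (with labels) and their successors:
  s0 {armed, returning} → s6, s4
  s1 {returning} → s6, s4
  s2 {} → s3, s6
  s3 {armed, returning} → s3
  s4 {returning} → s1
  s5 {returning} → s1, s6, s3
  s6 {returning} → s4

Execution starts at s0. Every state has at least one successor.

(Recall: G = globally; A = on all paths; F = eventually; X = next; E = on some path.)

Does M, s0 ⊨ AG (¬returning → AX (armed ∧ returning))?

States satisfying ¬returning → AX (armed ∧ returning): {s0, s1, s3, s4, s5, s6}.
States satisfying AG (¬returning → AX (armed ∧ returning)): {s0, s1, s3, s4, s5, s6}.
Every state reachable from s0 satisfies ¬returning → AX (armed ∧ returning).
s0 ∈ Sat(AG (¬returning → AX (armed ∧ returning))).

Holds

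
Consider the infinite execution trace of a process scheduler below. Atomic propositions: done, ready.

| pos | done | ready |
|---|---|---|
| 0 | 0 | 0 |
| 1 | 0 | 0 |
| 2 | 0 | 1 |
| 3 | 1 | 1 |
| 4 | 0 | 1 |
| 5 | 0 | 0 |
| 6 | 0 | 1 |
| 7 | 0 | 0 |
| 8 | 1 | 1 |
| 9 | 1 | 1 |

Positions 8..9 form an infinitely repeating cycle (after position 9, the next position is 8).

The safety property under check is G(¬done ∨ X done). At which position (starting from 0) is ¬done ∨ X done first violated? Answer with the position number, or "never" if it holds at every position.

3

Check ¬done ∨ X done at each position in order: 0 ✓, 1 ✓, 2 ✓.
At position 3 the labels are {done, ready} and the next position 4 has {ready}, so ¬done ∨ X done is false there. This is the first violation.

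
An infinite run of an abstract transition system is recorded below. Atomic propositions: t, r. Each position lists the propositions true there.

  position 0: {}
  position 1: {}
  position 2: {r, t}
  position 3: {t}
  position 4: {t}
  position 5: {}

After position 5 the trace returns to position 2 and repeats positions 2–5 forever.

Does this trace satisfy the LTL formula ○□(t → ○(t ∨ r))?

The position after 0 is 1; □(t → ○(t ∨ r)) is false there.

Does not hold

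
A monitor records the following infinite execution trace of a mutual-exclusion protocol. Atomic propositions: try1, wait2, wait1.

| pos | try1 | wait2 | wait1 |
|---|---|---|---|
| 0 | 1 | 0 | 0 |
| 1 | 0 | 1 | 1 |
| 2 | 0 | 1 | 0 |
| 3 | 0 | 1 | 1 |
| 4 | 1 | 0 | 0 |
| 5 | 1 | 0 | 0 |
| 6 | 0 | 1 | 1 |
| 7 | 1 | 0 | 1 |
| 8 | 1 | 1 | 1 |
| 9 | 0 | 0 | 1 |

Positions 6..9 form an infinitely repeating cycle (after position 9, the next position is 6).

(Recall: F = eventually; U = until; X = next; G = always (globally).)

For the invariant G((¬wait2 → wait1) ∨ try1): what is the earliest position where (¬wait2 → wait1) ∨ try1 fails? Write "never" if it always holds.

never

(¬wait2 → wait1) ∨ try1 holds at every position 0..9, and those are all the positions the trace ever visits, so the invariant G((¬wait2 → wait1) ∨ try1) is never violated.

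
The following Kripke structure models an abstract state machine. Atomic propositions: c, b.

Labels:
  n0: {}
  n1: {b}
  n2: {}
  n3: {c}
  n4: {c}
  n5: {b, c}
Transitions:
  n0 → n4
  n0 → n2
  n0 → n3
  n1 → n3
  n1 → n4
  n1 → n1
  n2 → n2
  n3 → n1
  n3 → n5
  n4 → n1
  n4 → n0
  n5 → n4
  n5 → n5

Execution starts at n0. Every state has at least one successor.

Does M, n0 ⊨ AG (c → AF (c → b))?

Yes

States satisfying c → AF (c → b): {n0, n1, n2, n3, n4, n5}.
States satisfying AG (c → AF (c → b)): {n0, n1, n2, n3, n4, n5}.
Every state reachable from n0 satisfies c → AF (c → b).
n0 ∈ Sat(AG (c → AF (c → b))).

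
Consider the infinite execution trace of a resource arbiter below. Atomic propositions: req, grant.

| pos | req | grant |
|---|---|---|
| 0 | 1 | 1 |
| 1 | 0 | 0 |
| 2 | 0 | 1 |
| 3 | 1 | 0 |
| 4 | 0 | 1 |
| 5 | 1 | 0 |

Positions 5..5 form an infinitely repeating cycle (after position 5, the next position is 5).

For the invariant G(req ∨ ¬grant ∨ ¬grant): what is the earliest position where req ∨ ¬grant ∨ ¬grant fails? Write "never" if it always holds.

Check req ∨ ¬grant ∨ ¬grant at each position in order: 0 ✓, 1 ✓.
At position 2 the labels are {grant}, so req ∨ ¬grant ∨ ¬grant is false there. This is the first violation.

2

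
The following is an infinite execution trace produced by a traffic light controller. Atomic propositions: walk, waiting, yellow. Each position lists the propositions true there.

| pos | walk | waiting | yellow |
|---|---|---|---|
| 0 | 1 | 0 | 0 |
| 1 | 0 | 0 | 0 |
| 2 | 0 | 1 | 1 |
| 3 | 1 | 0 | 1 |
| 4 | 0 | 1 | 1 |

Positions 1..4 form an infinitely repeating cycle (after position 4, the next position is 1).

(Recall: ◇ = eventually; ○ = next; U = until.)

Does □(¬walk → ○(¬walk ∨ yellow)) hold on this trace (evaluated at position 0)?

¬walk → ○(¬walk ∨ yellow) holds at every position 0..4, and those are all positions ever visited, so □(¬walk → ○(¬walk ∨ yellow)) holds.
Positions where ¬walk holds: 1, 2, 4.
Check ○(¬walk ∨ yellow) at each: 1→ok, 2→ok, 4→ok.

Satisfied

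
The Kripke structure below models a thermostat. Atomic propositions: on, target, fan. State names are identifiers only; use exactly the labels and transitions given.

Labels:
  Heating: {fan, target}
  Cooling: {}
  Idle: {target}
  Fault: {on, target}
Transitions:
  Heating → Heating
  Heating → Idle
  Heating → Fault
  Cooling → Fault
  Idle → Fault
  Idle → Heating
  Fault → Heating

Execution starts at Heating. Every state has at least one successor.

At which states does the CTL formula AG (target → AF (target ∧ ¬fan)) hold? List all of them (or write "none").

none

States satisfying target → AF (target ∧ ¬fan): {Cooling, Idle, Fault}.
States satisfying AG (target → AF (target ∧ ¬fan)): ∅.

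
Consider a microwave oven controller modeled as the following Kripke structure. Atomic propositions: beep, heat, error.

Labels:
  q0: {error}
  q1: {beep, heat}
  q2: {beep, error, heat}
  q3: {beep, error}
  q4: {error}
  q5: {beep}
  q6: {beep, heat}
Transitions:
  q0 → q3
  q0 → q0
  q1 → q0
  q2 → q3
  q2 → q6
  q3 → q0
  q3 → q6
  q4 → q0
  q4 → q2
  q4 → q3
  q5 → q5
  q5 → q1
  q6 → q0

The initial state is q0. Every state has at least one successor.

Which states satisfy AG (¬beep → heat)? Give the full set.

none

States satisfying ¬beep → heat: {q1, q2, q3, q5, q6}.
States satisfying AG (¬beep → heat): ∅.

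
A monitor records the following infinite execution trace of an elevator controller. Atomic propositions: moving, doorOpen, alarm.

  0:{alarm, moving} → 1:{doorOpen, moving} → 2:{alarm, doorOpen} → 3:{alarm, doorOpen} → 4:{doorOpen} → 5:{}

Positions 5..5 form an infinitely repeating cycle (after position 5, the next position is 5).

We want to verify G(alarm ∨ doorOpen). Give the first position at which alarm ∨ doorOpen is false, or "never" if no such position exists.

5

Check alarm ∨ doorOpen at each position in order: 0 ✓, 1 ✓, 2 ✓, 3 ✓, 4 ✓.
At position 5 the labels are {}, so alarm ∨ doorOpen is false there. This is the first violation.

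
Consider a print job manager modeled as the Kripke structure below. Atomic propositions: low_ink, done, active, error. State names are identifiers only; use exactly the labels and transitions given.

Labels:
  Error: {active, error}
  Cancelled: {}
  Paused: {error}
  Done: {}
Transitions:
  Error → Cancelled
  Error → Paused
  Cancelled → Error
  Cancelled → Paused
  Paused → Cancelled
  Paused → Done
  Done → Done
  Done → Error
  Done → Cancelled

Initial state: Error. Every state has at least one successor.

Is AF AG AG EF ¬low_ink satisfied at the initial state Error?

Holds

States satisfying AG AG EF ¬low_ink: {Error, Cancelled, Paused, Done}.
States satisfying AF AG AG EF ¬low_ink: {Error, Cancelled, Paused, Done}.
Error ∈ Sat(AF AG AG EF ¬low_ink).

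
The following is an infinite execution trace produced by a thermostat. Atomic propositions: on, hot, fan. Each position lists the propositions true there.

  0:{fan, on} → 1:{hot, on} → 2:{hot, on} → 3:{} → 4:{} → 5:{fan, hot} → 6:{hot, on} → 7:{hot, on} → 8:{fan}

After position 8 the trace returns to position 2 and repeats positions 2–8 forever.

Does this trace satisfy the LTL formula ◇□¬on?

Violated

□¬on is false at every position 0..8, so it never becomes true and ◇□¬on fails.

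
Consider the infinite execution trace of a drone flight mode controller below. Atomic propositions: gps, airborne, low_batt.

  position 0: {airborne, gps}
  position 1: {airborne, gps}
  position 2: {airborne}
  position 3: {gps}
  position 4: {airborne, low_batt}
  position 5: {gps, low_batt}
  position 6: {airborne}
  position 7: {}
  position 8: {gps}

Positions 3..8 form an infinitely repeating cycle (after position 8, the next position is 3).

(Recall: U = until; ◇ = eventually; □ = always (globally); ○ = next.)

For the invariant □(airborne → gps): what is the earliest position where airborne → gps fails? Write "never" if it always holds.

2

Check airborne → gps at each position in order: 0 ✓, 1 ✓.
At position 2 the labels are {airborne}, so airborne → gps is false there. This is the first violation.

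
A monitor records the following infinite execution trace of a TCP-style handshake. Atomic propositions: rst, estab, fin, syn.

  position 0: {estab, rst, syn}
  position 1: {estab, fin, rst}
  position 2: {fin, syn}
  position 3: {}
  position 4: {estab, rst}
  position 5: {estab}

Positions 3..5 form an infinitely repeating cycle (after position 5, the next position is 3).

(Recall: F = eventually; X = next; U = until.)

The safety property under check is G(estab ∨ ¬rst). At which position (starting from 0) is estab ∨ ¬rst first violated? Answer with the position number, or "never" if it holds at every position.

never

estab ∨ ¬rst holds at every position 0..5, and those are all the positions the trace ever visits, so the invariant G(estab ∨ ¬rst) is never violated.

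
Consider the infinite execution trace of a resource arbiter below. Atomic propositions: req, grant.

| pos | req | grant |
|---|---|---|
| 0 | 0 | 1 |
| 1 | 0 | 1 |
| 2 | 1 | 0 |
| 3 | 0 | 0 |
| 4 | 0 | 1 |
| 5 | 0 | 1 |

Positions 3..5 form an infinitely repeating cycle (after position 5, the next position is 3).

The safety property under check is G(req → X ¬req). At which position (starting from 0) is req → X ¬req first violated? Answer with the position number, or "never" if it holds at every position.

req → X ¬req holds at every position 0..5, and those are all the positions the trace ever visits, so the invariant G(req → X ¬req) is never violated.

never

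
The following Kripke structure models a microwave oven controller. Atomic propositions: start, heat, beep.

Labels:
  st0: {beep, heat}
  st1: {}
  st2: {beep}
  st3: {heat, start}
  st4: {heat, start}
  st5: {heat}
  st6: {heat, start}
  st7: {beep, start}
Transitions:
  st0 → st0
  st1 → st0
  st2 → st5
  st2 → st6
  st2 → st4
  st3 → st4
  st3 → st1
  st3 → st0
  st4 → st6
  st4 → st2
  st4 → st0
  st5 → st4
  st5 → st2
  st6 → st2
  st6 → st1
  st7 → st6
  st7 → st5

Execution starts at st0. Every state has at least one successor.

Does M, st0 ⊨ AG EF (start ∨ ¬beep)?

Violated

States satisfying EF (start ∨ ¬beep): {st1, st2, st3, st4, st5, st6, st7}.
States satisfying AG EF (start ∨ ¬beep): ∅.
st0 is reachable from st0 and violates EF (start ∨ ¬beep), so AG fails at st0.
st0 ∉ Sat(AG EF (start ∨ ¬beep)).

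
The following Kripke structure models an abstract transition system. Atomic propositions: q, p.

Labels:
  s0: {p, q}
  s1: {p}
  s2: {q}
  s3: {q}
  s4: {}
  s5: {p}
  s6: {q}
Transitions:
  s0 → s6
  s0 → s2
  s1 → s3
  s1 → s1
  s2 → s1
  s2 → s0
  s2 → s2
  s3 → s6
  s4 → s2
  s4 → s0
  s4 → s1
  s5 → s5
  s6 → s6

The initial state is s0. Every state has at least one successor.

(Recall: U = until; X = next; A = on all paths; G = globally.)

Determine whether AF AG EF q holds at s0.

States satisfying AG EF q: {s0, s1, s2, s3, s4, s6}.
States satisfying AF AG EF q: {s0, s1, s2, s3, s4, s6}.
s0 ∈ Sat(AF AG EF q).

Satisfied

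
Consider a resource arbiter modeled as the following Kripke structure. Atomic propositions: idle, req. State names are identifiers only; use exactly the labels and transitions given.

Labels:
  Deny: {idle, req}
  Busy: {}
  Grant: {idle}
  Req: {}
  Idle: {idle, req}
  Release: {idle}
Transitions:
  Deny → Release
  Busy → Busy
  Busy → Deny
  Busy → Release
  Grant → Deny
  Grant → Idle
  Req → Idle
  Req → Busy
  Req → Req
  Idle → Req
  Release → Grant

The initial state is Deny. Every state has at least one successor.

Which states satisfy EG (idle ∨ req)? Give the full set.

States satisfying idle ∨ req: {Deny, Grant, Idle, Release}.
States satisfying EG (idle ∨ req): {Deny, Grant, Release}.

{Deny, Grant, Release}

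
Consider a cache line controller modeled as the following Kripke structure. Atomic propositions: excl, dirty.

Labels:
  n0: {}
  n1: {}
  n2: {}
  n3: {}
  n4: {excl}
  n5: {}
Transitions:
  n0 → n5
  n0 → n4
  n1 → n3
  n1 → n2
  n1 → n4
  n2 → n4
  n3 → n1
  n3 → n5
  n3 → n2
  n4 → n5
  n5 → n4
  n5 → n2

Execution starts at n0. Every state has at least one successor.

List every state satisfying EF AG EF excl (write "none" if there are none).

{n0, n1, n2, n3, n4, n5}

States satisfying AG EF excl: {n0, n1, n2, n3, n4, n5}.
States satisfying EF AG EF excl: {n0, n1, n2, n3, n4, n5}.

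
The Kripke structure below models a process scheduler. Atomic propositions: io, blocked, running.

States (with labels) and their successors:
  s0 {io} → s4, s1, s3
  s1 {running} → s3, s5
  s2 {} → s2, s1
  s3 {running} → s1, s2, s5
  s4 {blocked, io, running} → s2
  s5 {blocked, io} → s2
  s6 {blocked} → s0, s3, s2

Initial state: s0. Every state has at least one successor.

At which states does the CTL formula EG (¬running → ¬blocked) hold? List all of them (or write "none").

States satisfying ¬running → ¬blocked: {s0, s1, s2, s3, s4}.
States satisfying EG (¬running → ¬blocked): {s0, s1, s2, s3, s4}.

{s0, s1, s2, s3, s4}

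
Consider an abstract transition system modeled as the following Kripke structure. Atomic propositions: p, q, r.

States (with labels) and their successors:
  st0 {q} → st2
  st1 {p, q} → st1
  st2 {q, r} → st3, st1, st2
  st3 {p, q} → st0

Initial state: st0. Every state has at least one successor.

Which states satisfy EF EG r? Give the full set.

States satisfying EG r: {st2}.
States satisfying EF EG r: {st0, st2, st3}.

{st0, st2, st3}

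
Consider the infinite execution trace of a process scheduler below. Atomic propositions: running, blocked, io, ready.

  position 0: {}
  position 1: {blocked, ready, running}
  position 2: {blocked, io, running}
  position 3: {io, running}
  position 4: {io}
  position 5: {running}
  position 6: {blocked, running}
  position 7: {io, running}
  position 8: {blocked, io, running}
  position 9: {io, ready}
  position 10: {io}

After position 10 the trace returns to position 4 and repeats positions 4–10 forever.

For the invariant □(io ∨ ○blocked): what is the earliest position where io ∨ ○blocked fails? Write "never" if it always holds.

6

Check io ∨ ○blocked at each position in order: 0 ✓, 1 ✓, 2 ✓, 3 ✓, 4 ✓, 5 ✓.
At position 6 the labels are {blocked, running} and the next position 7 has {io, running}, so io ∨ ○blocked is false there. This is the first violation.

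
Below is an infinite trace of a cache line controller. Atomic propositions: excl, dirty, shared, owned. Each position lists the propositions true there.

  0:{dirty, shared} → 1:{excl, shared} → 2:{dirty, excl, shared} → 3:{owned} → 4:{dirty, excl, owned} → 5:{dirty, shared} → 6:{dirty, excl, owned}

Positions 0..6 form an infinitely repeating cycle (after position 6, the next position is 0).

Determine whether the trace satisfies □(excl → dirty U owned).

Violated

excl → dirty U owned must hold at every position from 0 onward. It fails at position 1, so □(excl → dirty U owned) is false.
Positions where excl holds: 1, 2, 4, 6.
Check dirty U owned at each: 1→fails, 2→ok, 4→ok, 6→ok.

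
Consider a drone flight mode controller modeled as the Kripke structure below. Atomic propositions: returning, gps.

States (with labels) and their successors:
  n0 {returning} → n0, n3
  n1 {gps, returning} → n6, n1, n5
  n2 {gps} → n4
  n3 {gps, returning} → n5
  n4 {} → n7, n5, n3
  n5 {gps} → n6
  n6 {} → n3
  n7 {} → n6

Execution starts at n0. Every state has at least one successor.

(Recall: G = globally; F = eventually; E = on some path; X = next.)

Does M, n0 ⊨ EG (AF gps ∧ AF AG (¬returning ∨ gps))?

Violated

States satisfying AF gps ∧ AF AG (¬returning ∨ gps): {n1, n2, n3, n4, n5, n6, n7}.
States satisfying EG (AF gps ∧ AF AG (¬returning ∨ gps)): {n1, n2, n3, n4, n5, n6, n7}.
No suitable path/successor from n0 witnesses the formula.
n0 ∉ Sat(EG (AF gps ∧ AF AG (¬returning ∨ gps))).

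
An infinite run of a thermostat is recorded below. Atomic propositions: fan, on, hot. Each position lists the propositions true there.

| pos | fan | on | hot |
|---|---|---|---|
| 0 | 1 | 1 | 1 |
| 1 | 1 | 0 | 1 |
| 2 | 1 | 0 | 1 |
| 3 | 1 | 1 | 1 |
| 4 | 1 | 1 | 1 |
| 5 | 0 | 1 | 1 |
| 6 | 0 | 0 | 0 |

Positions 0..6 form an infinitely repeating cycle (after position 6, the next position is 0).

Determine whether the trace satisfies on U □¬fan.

Violated

Walking from position 0: at position 1, □¬fan has not yet held and on fails, so on U □¬fan is false.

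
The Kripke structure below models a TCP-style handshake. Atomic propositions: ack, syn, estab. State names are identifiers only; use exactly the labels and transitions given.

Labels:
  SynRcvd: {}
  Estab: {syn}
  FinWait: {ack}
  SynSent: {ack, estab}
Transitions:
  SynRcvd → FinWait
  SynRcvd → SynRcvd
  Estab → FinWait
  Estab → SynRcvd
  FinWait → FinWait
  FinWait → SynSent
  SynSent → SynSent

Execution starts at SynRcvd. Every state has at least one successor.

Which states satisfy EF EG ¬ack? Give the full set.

States satisfying EG ¬ack: {SynRcvd, Estab}.
States satisfying EF EG ¬ack: {SynRcvd, Estab}.

{SynRcvd, Estab}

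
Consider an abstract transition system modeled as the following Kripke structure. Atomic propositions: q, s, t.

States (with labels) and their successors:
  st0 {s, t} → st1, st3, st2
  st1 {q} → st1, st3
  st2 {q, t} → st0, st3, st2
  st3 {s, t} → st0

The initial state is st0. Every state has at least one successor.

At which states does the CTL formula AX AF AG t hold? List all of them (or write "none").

States satisfying AF AG t: ∅.
States satisfying AX AF AG t: ∅.

none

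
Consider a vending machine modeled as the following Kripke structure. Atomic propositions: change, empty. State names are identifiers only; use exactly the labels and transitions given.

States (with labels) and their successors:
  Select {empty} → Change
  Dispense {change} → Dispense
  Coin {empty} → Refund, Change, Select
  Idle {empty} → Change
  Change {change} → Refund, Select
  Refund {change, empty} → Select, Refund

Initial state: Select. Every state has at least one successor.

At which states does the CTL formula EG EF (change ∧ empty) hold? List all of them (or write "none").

States satisfying EF (change ∧ empty): {Select, Coin, Idle, Change, Refund}.
States satisfying EG EF (change ∧ empty): {Select, Coin, Idle, Change, Refund}.

{Select, Coin, Idle, Change, Refund}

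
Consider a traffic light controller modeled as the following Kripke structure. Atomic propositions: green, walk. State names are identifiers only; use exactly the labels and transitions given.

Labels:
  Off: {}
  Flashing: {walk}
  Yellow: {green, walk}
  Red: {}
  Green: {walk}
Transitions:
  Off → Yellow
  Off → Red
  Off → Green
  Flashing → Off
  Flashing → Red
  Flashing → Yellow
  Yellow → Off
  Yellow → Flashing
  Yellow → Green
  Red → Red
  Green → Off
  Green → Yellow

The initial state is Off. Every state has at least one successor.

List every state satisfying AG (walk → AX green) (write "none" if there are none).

States satisfying walk → AX green: {Off, Red}.
States satisfying AG (walk → AX green): {Red}.

{Red}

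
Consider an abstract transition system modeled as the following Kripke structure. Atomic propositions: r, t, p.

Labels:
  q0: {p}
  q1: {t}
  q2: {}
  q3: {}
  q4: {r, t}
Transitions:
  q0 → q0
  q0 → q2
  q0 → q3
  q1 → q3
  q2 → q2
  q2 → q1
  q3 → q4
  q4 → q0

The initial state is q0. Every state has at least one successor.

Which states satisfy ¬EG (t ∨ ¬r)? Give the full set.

States satisfying t ∨ ¬r: {q0, q1, q2, q3, q4}.
States satisfying EG (t ∨ ¬r): {q0, q1, q2, q3, q4}.
States satisfying ¬EG (t ∨ ¬r): ∅.

none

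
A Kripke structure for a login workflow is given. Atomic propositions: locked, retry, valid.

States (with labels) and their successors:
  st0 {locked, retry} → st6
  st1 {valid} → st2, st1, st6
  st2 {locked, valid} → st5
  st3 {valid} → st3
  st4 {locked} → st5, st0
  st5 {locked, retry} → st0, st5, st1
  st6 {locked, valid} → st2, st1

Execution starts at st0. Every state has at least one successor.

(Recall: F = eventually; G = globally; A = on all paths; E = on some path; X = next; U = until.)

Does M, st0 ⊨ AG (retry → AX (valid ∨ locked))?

Yes

States satisfying retry → AX (valid ∨ locked): {st0, st1, st2, st3, st4, st5, st6}.
States satisfying AG (retry → AX (valid ∨ locked)): {st0, st1, st2, st3, st4, st5, st6}.
Every state reachable from st0 satisfies retry → AX (valid ∨ locked).
st0 ∈ Sat(AG (retry → AX (valid ∨ locked))).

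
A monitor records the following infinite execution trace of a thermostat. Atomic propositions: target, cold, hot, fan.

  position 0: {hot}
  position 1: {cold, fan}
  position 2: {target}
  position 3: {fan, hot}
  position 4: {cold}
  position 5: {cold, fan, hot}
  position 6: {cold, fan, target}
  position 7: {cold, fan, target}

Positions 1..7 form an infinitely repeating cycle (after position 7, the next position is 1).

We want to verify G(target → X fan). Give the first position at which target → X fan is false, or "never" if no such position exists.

never

target → X fan holds at every position 0..7, and those are all the positions the trace ever visits, so the invariant G(target → X fan) is never violated.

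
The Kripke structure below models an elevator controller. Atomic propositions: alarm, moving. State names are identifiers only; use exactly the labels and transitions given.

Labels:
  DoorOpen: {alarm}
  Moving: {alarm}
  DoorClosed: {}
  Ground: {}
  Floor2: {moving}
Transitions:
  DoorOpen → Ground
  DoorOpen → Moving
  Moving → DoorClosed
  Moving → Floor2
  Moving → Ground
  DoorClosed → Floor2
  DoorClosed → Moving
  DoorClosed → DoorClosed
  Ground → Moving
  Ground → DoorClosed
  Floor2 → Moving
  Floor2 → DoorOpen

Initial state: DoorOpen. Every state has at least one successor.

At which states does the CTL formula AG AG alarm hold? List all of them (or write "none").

none

States satisfying AG alarm: ∅.
States satisfying AG AG alarm: ∅.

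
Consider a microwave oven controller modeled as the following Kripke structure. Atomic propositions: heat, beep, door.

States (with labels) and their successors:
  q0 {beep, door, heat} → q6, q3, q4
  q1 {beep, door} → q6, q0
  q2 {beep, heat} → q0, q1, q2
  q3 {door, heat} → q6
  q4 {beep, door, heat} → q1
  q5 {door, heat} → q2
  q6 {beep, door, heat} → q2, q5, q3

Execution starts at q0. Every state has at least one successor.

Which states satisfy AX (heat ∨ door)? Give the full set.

States satisfying heat ∨ door: {q0, q1, q2, q3, q4, q5, q6}.
States satisfying AX (heat ∨ door): {q0, q1, q2, q3, q4, q5, q6}.

{q0, q1, q2, q3, q4, q5, q6}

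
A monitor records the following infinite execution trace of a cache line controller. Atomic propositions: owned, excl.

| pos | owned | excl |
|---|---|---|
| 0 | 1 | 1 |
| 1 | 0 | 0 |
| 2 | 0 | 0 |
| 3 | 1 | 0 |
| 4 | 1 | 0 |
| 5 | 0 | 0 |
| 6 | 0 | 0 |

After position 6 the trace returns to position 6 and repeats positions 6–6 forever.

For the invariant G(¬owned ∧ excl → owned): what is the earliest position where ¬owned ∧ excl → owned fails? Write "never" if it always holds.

¬owned ∧ excl → owned holds at every position 0..6, and those are all the positions the trace ever visits, so the invariant G(¬owned ∧ excl → owned) is never violated.

never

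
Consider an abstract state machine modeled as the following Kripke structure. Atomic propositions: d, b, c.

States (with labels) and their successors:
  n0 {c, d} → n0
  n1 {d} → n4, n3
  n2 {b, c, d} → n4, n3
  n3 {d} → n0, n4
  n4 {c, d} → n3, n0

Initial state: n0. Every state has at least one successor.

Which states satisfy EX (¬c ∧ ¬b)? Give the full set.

{n1, n2, n4}

States satisfying ¬c ∧ ¬b: {n1, n3}.
States satisfying EX (¬c ∧ ¬b): {n1, n2, n4}.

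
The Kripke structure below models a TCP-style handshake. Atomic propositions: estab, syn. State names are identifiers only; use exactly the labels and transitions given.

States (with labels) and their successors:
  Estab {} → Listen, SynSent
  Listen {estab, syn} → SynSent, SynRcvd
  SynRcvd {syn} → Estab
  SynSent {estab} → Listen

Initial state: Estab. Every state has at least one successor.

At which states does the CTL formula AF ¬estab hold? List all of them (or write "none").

{Estab, SynRcvd}

States satisfying ¬estab: {Estab, SynRcvd}.
States satisfying AF ¬estab: {Estab, SynRcvd}.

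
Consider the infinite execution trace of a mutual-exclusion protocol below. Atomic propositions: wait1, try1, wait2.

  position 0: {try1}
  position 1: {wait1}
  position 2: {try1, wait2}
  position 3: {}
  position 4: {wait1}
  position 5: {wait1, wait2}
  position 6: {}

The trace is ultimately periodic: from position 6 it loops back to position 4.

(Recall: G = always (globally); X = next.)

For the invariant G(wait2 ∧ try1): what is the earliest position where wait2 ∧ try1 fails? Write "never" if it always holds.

0

At position 0 the labels are {try1}, so wait2 ∧ try1 is false there. This is the first violation.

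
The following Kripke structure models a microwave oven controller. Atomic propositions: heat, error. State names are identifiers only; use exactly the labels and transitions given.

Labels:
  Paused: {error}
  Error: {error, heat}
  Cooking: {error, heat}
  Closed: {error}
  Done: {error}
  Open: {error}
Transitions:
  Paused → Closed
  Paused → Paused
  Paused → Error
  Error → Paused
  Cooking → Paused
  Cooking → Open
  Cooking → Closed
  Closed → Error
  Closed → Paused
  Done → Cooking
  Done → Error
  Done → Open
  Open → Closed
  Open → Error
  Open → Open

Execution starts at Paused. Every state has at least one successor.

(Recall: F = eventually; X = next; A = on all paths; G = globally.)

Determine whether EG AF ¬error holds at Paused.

States satisfying AF ¬error: ∅.
States satisfying EG AF ¬error: ∅.
No suitable path/successor from Paused witnesses the formula.
Paused ∉ Sat(EG AF ¬error).

Violated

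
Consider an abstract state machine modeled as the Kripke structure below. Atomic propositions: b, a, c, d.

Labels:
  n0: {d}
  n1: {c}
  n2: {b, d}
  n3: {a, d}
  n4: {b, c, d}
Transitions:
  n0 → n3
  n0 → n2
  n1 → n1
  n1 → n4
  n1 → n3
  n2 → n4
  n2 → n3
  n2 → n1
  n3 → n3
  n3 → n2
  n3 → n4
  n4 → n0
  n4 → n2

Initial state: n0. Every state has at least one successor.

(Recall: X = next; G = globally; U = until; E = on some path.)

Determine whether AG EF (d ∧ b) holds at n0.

States satisfying EF (d ∧ b): {n0, n1, n2, n3, n4}.
States satisfying AG EF (d ∧ b): {n0, n1, n2, n3, n4}.
Every state reachable from n0 satisfies EF (d ∧ b).
n0 ∈ Sat(AG EF (d ∧ b)).

Yes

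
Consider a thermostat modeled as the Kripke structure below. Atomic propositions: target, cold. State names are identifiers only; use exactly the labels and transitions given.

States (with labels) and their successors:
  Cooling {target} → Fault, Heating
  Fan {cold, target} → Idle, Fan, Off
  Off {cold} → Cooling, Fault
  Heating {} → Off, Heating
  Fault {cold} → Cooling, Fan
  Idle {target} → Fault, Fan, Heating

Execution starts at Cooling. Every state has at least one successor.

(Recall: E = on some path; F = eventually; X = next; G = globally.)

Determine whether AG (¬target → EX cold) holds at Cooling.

States satisfying ¬target → EX cold: {Cooling, Fan, Off, Heating, Fault, Idle}.
States satisfying AG (¬target → EX cold): {Cooling, Fan, Off, Heating, Fault, Idle}.
Every state reachable from Cooling satisfies ¬target → EX cold.
Cooling ∈ Sat(AG (¬target → EX cold)).

Holds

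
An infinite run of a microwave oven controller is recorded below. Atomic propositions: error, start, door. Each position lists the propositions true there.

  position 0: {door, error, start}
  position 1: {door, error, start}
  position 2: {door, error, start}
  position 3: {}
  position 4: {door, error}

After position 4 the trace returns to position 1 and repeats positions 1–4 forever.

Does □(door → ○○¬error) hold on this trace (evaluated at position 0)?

Violated

door → ○○¬error must hold at every position from 0 onward. It fails at position 0, so □(door → ○○¬error) is false.
Positions where door holds: 0, 1, 2, 4.
Check ○○¬error at each: 0→fails, 1→ok, 2→fails, 4→fails.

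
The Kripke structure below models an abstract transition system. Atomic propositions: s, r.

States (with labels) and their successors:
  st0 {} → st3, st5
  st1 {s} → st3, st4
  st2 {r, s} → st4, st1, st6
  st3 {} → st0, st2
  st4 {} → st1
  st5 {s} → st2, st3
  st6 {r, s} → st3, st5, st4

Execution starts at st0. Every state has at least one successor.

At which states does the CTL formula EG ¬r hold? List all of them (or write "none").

States satisfying ¬r: {st0, st1, st3, st4, st5}.
States satisfying EG ¬r: {st0, st1, st3, st4, st5}.

{st0, st1, st3, st4, st5}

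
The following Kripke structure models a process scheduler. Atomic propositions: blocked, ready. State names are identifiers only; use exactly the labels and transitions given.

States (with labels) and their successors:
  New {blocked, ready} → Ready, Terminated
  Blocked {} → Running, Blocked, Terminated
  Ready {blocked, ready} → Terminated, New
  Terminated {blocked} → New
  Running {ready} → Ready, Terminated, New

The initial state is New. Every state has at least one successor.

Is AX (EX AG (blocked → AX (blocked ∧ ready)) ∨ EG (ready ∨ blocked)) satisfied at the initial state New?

Satisfied

States satisfying AX (EX AG (blocked → AX (blocked ∧ ready)) ∨ EG (ready ∨ blocked)): {New, Ready, Terminated, Running}.
New ∈ Sat(AX (EX AG (blocked → AX (blocked ∧ ready)) ∨ EG (ready ∨ blocked))).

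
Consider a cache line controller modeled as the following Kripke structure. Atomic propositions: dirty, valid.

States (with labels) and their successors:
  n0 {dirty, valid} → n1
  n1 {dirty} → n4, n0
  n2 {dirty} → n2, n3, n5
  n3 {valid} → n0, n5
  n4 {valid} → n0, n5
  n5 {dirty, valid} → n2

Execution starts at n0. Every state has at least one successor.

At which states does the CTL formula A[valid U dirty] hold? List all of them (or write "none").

States satisfying valid: {n0, n3, n4, n5}.
States satisfying dirty: {n0, n1, n2, n5}.
States satisfying A[valid U dirty]: {n0, n1, n2, n3, n4, n5}.

{n0, n1, n2, n3, n4, n5}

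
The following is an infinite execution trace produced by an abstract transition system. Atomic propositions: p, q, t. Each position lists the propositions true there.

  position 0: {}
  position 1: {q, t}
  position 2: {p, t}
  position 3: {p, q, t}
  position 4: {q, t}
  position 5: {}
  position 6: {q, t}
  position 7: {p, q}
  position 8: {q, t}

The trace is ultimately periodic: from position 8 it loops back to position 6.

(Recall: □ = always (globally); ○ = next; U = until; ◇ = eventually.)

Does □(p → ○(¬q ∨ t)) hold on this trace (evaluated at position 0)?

Holds

p → ○(¬q ∨ t) holds at every position 0..8, and those are all positions ever visited, so □(p → ○(¬q ∨ t)) holds.
Positions where p holds: 2, 3, 7.
Check ○(¬q ∨ t) at each: 2→ok, 3→ok, 7→ok.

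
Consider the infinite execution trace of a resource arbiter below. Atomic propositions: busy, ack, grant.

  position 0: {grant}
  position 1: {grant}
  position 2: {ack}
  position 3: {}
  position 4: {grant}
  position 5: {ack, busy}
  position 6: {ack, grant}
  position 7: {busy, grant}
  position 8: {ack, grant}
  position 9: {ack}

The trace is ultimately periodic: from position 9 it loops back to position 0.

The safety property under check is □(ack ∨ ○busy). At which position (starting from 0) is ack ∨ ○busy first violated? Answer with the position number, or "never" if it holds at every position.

At position 0 the labels are {grant} and the next position 1 has {grant}, so ack ∨ ○busy is false there. This is the first violation.

0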